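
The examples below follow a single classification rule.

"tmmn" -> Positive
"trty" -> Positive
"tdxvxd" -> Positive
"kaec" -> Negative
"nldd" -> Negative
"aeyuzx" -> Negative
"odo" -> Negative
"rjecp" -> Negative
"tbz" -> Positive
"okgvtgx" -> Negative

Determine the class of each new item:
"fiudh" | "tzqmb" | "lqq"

Negative, Positive, Negative

The pattern is that an item is 'Positive' exactly when: starts with 't'.
"fiudh" → starts with 'f' → Negative. "tzqmb" → starts with 't' → Positive. "lqq" → starts with 'l' → Negative.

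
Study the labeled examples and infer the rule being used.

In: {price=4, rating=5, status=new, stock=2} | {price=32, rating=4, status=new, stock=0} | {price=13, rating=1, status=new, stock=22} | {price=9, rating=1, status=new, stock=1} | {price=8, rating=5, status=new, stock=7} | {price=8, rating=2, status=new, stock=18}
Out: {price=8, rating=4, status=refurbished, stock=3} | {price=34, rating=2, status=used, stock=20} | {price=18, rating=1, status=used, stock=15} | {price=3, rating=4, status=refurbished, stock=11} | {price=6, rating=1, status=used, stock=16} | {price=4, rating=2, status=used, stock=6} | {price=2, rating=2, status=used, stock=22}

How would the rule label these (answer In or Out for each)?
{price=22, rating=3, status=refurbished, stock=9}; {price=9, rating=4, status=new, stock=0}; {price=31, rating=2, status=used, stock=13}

Out, In, Out

The classifier is using: status is new.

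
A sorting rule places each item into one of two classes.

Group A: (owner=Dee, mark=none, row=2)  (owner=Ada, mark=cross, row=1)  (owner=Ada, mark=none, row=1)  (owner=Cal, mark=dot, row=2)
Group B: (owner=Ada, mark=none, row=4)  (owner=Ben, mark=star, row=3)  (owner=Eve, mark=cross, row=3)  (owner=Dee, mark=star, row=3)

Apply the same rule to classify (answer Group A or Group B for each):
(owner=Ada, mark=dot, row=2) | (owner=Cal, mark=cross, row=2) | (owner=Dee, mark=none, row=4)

Group A, Group A, Group B

Every 'Group A' example satisfies: row ≤ 2. None of the 'Group B' examples do.
(owner=Ada, mark=dot, row=2): row = 2, has this property → Group A.
(owner=Cal, mark=cross, row=2): row = 2, has this property → Group A.
(owner=Dee, mark=none, row=4): row = 4, fails this test → Group B.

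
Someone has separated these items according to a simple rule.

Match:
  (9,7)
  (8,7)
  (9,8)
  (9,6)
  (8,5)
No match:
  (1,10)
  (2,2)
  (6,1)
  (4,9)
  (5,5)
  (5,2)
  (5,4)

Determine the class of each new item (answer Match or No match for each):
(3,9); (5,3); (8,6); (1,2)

The rule appears to be: first ≥ 7.

No match, No match, Match, No match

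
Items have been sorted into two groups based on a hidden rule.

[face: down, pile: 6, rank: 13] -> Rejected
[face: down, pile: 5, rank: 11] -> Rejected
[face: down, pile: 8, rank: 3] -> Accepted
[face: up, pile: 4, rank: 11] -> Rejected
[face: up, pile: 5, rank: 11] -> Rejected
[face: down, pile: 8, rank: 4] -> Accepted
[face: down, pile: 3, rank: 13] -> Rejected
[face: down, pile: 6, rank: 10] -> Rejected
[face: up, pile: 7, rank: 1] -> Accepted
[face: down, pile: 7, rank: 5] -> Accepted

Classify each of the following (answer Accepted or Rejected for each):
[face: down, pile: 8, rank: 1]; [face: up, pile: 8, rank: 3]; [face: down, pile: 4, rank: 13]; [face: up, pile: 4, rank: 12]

The rule appears to be: pile ≥ 7.
[face: down, pile: 8, rank: 1] — pile = 8, hence Accepted. [face: up, pile: 8, rank: 3] — pile = 8, hence Accepted. [face: down, pile: 4, rank: 13] — pile = 4, hence Rejected. [face: up, pile: 4, rank: 12] — pile = 4, hence Rejected.

Accepted, Accepted, Rejected, Rejected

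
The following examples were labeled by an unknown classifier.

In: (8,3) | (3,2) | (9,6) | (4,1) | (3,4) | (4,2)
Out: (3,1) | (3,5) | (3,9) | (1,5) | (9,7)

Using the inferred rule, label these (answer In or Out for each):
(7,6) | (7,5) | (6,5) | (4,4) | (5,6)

In, Out, In, In, In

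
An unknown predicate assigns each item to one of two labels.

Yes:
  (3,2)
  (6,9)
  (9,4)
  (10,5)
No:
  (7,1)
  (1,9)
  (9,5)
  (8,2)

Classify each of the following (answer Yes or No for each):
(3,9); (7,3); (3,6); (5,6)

The pattern is that an item is 'Yes' exactly when: sum is odd.
No: (3,9), since 3+9 = 12.
No: (7,3), since 7+3 = 10.
Yes: (3,6), since 3+6 = 9.
Yes: (5,6), since 5+6 = 11.

No, No, Yes, Yes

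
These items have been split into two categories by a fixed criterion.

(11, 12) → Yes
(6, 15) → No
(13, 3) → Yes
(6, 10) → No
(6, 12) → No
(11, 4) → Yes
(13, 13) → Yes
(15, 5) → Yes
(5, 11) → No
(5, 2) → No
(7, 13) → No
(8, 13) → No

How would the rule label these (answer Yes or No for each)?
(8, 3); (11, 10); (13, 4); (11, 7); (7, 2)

No, Yes, Yes, Yes, No

One predicate separates the groups cleanly: first ≥ 10.
No: (8, 3), since first 8.
Yes: (11, 10), since first 11.
Yes: (13, 4), since first 13.
Yes: (11, 7), since first 11.
No: (7, 2), since first 7.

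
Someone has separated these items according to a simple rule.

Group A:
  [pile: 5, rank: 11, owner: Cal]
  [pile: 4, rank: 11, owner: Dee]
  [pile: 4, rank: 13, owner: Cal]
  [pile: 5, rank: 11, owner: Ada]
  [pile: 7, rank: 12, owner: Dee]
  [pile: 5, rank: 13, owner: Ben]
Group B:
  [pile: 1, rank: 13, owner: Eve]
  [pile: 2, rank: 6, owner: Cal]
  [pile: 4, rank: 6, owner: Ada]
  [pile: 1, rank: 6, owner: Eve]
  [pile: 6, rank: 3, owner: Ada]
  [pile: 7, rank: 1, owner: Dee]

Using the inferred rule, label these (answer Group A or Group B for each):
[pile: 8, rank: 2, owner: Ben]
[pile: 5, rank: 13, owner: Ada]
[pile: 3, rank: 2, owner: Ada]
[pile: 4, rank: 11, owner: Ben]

Group B, Group A, Group B, Group A

The pattern is that an item is 'Group A' exactly when: rank ≥ 11 AND pile ≥ 2.
[pile: 8, rank: 2, owner: Ben]: rank = 2, pile = 8 — fails the rule, so Group B.
[pile: 5, rank: 13, owner: Ada]: rank = 13, pile = 5 — meets the rule, so Group A.
[pile: 3, rank: 2, owner: Ada]: rank = 2, pile = 3 — fails the rule, so Group B.
[pile: 4, rank: 11, owner: Ben]: rank = 11, pile = 4 — meets the rule, so Group A.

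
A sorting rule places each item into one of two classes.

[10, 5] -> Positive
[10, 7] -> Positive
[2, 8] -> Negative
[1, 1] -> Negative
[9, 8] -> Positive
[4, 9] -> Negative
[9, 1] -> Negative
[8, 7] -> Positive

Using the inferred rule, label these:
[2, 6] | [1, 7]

Negative, Negative

Rule: sum ≥ 15. This holds for each 'Positive' example and fails for each 'Negative' one.
[2, 6] → 2+6 = 8 → Negative.
[1, 7] → 1+7 = 8 → Negative.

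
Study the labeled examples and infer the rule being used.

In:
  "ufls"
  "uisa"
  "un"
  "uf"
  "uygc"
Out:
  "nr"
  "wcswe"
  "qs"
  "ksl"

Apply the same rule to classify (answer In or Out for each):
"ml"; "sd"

The pattern is that an item is 'In' exactly when: contains 'u'.

Out, Out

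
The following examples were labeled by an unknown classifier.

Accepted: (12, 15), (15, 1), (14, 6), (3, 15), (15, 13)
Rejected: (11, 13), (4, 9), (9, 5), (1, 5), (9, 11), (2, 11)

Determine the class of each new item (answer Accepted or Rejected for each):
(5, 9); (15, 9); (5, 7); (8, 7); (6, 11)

Rejected, Accepted, Rejected, Rejected, Rejected

The pattern is that an item is 'Accepted' exactly when: max ≥ 14.
(5, 9): max 9, doesn't match → Rejected.
(15, 9): max 15, satisfies this → Accepted.
(5, 7): max 7, doesn't match → Rejected.
(8, 7): max 8, doesn't match → Rejected.
(6, 11): max 11, doesn't match → Rejected.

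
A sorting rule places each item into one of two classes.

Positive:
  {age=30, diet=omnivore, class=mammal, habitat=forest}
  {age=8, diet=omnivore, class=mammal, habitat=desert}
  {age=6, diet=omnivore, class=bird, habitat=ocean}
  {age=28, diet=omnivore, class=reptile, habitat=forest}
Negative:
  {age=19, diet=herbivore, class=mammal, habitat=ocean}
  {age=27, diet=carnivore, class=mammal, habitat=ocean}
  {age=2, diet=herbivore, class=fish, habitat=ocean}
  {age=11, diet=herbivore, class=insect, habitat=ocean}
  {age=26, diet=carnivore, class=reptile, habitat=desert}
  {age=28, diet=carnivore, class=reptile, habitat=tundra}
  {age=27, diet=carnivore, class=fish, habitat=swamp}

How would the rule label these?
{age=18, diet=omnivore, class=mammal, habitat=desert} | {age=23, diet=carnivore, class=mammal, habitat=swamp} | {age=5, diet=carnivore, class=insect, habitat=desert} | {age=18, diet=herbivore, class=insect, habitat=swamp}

One predicate separates the groups cleanly: diet is omnivore.
{age=18, diet=omnivore, class=mammal, habitat=desert}: Positive (diet is omnivore). {age=23, diet=carnivore, class=mammal, habitat=swamp}: Negative (diet is carnivore). {age=5, diet=carnivore, class=insect, habitat=desert}: Negative (diet is carnivore). {age=18, diet=herbivore, class=insect, habitat=swamp}: Negative (diet is herbivore).

Positive, Negative, Negative, Negative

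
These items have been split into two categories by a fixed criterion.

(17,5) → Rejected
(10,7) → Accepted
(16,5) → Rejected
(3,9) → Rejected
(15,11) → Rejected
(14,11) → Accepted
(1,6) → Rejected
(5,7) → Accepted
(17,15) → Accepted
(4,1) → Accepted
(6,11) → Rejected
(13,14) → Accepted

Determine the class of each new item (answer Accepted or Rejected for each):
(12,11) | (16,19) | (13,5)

Rule: |first − second| ≤ 3. This holds for each 'Accepted' example and fails for each 'Rejected' one.
(12,11): |12−11| = 1 — qualifies, so Accepted. (16,19): |16−19| = 3 — qualifies, so Accepted. (13,5): |13−5| = 8 — lacks this property, so Rejected.

Accepted, Accepted, Rejected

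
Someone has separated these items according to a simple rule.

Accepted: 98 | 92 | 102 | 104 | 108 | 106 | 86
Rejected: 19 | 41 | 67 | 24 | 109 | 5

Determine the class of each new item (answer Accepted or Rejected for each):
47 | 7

The simplest hypothesis consistent with all the labels is: even AND at least 41.
47: Rejected (47 is odd, 47 ≥ 41).
7: Rejected (7 is odd, 7 < 41).

Rejected, Rejected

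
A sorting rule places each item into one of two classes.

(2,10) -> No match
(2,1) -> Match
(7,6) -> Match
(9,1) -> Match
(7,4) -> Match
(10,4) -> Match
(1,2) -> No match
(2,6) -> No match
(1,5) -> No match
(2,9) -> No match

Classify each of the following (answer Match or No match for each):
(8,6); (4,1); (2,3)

The pattern is that an item is 'Match' exactly when: first > second.

Match, Match, No match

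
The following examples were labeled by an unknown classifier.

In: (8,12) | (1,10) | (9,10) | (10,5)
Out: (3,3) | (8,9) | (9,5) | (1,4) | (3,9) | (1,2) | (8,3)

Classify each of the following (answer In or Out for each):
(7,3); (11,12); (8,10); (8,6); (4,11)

Out, In, In, Out, In

The simplest hypothesis consistent with all the labels is: max ≥ 10.
(7,3) — max 7, hence Out.
(11,12) — max 12, hence In.
(8,10) — max 10, hence In.
(8,6) — max 8, hence Out.
(4,11) — max 11, hence In.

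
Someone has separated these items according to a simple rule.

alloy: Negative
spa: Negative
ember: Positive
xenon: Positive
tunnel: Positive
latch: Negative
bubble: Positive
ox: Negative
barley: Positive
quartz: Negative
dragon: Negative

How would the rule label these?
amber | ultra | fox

Positive, Negative, Negative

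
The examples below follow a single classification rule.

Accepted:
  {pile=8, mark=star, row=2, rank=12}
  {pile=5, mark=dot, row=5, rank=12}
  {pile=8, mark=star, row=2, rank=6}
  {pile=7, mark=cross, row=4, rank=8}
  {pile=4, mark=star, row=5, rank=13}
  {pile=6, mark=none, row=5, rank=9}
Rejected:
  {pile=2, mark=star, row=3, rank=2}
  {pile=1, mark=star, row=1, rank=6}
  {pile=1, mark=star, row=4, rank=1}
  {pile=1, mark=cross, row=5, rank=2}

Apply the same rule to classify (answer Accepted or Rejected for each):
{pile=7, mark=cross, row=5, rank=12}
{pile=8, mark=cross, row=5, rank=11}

The common property of the 'Accepted' items is: pile ≥ 4. No 'Rejected' item has it.
{pile=7, mark=cross, row=5, rank=12}: pile = 7 — fits, so Accepted.
{pile=8, mark=cross, row=5, rank=11}: pile = 8 — fits, so Accepted.

Accepted, Accepted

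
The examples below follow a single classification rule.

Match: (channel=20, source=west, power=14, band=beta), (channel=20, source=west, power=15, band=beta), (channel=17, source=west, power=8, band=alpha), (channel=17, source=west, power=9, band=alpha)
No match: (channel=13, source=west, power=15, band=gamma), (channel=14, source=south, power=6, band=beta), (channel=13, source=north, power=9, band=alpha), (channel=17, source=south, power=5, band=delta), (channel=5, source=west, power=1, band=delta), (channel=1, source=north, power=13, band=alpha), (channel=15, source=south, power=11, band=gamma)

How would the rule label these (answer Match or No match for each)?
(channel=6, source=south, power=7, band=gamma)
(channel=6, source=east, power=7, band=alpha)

A rule that fits every label: source is west AND channel ≥ 14 — true of each 'Match' example, false of each 'No match' one.

No match, No match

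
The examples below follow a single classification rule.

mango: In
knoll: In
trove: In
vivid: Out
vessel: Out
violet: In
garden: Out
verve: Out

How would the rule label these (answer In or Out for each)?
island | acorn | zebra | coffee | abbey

Out, In, Out, In, Out

Looking at the examples, the only property every 'In' case has and every 'Out' case lacks is: contains 'o'.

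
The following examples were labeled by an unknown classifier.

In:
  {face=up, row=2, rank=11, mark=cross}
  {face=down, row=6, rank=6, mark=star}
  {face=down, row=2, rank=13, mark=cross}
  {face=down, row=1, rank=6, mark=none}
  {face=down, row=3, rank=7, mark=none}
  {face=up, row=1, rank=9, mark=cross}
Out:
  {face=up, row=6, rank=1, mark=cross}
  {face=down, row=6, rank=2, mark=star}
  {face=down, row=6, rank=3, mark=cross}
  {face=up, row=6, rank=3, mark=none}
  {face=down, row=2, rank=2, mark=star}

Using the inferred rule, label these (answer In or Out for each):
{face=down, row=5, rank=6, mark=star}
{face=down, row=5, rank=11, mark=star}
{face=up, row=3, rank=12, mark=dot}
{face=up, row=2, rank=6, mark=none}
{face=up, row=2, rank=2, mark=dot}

The classifier is using: rank ≥ 6.

In, In, In, In, Out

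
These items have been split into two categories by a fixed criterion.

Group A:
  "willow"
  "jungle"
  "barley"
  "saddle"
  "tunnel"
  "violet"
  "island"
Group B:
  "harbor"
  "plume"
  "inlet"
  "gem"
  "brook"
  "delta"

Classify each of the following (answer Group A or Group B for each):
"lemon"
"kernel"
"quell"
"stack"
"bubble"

The distinguishing property — even length AND contains 'l' — holds for all the 'Group A' cases and none of the 'Group B' cases.
"lemon" — length 5, has 'l', hence Group B.
"kernel" — length 6, has 'l', hence Group A.
"quell" — length 5, has 'l', hence Group B.
"stack" — length 5, no 'l', hence Group B.
"bubble" — length 6, has 'l', hence Group A.

Group B, Group A, Group B, Group B, Group A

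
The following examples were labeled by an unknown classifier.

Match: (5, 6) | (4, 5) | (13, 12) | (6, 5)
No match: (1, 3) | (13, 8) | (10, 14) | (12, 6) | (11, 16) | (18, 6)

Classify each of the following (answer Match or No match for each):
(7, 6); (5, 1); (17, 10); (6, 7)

The common property of the 'Match' items is: |first − second| ≤ 1. No 'No match' item has it.

Match, No match, No match, Match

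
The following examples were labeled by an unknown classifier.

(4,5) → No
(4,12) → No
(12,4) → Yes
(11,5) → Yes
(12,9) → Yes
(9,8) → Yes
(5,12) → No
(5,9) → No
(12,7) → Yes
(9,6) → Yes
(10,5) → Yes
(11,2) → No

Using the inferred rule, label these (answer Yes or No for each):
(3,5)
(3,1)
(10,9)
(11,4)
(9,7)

No, No, Yes, Yes, Yes

The classifier is using: first > second AND sum ≥ 14.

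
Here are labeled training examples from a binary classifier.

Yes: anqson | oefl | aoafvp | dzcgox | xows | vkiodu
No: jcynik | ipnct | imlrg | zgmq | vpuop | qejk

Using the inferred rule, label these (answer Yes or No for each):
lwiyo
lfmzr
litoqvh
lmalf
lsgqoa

No, No, No, No, Yes

'Yes' ⟺ even length AND contains 'o'.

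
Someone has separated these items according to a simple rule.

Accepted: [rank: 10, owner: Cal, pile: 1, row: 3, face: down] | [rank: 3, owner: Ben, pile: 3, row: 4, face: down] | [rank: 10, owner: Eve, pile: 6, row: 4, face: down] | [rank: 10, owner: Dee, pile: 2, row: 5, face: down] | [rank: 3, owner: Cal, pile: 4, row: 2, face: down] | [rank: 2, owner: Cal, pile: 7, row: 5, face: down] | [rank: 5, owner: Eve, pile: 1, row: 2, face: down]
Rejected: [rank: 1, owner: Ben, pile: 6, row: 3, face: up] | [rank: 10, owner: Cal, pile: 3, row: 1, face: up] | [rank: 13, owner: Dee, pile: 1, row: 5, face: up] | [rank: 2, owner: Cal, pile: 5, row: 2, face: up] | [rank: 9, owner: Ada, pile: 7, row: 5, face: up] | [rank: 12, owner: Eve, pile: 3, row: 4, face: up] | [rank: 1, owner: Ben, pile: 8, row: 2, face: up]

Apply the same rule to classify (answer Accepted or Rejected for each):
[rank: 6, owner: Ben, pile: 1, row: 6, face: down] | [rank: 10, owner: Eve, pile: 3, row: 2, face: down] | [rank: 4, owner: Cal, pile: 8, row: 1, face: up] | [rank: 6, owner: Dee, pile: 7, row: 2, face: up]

A rule that fits every label: face is down — true of each 'Accepted' example, false of each 'Rejected' one.
Accepted: [rank: 6, owner: Ben, pile: 1, row: 6, face: down], since face is down. Accepted: [rank: 10, owner: Eve, pile: 3, row: 2, face: down], since face is down. Rejected: [rank: 4, owner: Cal, pile: 8, row: 1, face: up], since face is up. Rejected: [rank: 6, owner: Dee, pile: 7, row: 2, face: up], since face is up.

Accepted, Accepted, Rejected, Rejected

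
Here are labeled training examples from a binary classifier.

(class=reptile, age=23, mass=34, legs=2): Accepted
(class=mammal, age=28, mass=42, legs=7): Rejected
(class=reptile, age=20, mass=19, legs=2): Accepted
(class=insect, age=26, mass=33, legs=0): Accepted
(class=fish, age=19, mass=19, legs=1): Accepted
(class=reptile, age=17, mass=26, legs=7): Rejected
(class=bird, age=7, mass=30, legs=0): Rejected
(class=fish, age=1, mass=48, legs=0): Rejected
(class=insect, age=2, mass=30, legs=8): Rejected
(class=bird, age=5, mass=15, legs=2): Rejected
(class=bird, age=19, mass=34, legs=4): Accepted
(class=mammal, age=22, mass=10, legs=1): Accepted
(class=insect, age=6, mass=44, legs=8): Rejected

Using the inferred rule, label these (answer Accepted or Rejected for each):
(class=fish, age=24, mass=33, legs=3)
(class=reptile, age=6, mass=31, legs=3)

Accepted, Rejected

The distinguishing property — age ≥ 19 AND age ≤ 26 — holds for all the 'Accepted' cases and none of the 'Rejected' cases.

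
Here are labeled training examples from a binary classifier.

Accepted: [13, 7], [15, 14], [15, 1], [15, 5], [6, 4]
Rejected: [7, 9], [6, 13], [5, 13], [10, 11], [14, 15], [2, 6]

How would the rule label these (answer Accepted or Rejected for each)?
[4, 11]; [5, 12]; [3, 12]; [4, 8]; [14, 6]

One predicate separates the groups cleanly: first > second.

Rejected, Rejected, Rejected, Rejected, Accepted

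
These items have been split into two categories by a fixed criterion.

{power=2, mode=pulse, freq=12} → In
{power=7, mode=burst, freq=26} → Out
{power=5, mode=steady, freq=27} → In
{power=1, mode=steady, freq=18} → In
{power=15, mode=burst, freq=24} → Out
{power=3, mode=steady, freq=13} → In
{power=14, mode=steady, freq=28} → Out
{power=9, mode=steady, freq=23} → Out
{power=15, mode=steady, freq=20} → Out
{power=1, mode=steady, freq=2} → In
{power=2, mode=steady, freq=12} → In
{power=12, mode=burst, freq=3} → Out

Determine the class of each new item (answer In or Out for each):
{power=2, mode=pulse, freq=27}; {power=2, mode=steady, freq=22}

All 'In' examples share one property — power ≤ 5 — and every 'Out' example lacks it.
{power=2, mode=pulse, freq=27} — power = 2, hence In. {power=2, mode=steady, freq=22} — power = 2, hence In.

In, In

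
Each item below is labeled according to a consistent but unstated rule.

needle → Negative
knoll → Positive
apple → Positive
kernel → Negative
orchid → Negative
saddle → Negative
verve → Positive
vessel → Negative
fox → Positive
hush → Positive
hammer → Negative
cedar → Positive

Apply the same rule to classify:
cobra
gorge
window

Positive, Positive, Negative

The pattern is that an item is 'Positive' exactly when: length ≤ 5.
cobra: Positive (length 5). gorge: Positive (length 5). window: Negative (length 6).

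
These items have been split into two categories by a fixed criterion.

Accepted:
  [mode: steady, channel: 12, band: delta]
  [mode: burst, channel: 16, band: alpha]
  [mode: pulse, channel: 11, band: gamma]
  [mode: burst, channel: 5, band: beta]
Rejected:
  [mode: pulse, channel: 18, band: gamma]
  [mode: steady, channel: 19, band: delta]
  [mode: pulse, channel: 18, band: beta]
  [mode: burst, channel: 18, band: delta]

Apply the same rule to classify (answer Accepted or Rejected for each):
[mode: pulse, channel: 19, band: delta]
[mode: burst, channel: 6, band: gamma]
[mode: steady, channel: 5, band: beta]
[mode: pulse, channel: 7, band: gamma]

The rule appears to be: channel ≤ 16.

Rejected, Accepted, Accepted, Accepted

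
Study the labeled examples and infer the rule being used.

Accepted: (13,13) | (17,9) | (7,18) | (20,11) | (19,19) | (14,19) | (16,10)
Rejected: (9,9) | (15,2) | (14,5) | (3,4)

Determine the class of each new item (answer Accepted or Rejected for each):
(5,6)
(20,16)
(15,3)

Every 'Accepted' example satisfies: sum ≥ 25. None of the 'Rejected' examples do.
(5,6): 5+6 = 11, does not satisfy this → Rejected. (20,16): 20+16 = 36, matches → Accepted. (15,3): 15+3 = 18, does not satisfy this → Rejected.

Rejected, Accepted, Rejected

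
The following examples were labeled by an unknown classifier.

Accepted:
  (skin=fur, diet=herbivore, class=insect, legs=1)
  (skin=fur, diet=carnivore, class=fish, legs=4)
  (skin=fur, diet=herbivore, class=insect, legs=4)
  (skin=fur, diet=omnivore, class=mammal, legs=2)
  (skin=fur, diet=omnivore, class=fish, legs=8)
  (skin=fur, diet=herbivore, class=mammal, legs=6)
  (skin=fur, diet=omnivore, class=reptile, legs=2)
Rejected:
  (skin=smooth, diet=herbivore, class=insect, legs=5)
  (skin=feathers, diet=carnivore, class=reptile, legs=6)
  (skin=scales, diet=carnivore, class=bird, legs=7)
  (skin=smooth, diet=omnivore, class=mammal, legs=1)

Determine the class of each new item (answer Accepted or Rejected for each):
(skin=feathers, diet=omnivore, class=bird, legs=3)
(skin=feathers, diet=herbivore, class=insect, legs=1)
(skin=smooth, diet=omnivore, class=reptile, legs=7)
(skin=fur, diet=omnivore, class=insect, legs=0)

Every 'Accepted' example satisfies: skin is fur. None of the 'Rejected' examples do.
Rejected: (skin=feathers, diet=omnivore, class=bird, legs=3), since skin is feathers. Rejected: (skin=feathers, diet=herbivore, class=insect, legs=1), since skin is feathers. Rejected: (skin=smooth, diet=omnivore, class=reptile, legs=7), since skin is smooth. Accepted: (skin=fur, diet=omnivore, class=insect, legs=0), since skin is fur.

Rejected, Rejected, Rejected, Accepted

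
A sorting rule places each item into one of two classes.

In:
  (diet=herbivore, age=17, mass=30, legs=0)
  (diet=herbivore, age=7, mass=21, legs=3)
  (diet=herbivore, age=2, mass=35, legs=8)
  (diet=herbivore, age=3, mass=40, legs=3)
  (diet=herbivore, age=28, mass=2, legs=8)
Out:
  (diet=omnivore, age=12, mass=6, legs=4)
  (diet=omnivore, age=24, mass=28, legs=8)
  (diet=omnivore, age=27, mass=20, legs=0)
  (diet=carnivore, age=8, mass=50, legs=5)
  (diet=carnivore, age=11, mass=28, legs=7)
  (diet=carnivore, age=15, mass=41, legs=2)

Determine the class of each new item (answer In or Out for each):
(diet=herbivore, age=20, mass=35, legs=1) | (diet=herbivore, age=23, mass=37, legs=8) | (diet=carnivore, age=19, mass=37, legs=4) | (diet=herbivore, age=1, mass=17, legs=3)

In, In, Out, In

The pattern is that an item is 'In' exactly when: diet is herbivore.
(diet=herbivore, age=20, mass=35, legs=1): diet is herbivore, fits → In. (diet=herbivore, age=23, mass=37, legs=8): diet is herbivore, fits → In. (diet=carnivore, age=19, mass=37, legs=4): diet is carnivore, lacks this property → Out. (diet=herbivore, age=1, mass=17, legs=3): diet is herbivore, fits → In.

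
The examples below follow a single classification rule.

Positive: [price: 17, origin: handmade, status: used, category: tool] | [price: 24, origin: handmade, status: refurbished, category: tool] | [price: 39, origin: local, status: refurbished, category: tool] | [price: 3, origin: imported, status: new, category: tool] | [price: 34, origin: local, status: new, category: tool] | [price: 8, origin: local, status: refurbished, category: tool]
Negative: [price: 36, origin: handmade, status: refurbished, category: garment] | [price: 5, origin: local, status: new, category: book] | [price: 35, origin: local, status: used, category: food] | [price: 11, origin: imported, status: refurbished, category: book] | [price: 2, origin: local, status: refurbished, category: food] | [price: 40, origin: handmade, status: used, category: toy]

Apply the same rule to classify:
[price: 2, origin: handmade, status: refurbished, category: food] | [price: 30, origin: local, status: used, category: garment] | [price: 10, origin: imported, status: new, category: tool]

Looking at the examples, the only property every 'Positive' case has and every 'Negative' case lacks is: category is tool.

Negative, Negative, Positive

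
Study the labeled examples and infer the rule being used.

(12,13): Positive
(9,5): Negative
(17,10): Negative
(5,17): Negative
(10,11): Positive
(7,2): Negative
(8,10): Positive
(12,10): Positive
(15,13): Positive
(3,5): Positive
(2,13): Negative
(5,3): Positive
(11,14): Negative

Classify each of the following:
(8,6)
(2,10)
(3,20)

Positive, Negative, Negative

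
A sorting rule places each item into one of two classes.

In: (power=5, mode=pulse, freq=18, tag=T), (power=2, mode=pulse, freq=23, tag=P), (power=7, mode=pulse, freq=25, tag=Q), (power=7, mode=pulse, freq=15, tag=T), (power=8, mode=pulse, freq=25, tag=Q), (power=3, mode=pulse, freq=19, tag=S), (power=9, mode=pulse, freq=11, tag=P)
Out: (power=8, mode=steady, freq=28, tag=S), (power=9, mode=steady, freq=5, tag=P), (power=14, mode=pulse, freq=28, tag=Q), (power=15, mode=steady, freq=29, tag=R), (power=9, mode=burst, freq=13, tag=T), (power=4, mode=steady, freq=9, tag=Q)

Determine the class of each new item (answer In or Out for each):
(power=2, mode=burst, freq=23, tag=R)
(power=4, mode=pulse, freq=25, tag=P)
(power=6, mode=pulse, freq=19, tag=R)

The pattern is that an item is 'In' exactly when: mode is pulse AND freq ≤ 25.
(power=2, mode=burst, freq=23, tag=R) → mode is burst, freq = 23 → Out. (power=4, mode=pulse, freq=25, tag=P) → mode is pulse, freq = 25 → In. (power=6, mode=pulse, freq=19, tag=R) → mode is pulse, freq = 19 → In.

Out, In, In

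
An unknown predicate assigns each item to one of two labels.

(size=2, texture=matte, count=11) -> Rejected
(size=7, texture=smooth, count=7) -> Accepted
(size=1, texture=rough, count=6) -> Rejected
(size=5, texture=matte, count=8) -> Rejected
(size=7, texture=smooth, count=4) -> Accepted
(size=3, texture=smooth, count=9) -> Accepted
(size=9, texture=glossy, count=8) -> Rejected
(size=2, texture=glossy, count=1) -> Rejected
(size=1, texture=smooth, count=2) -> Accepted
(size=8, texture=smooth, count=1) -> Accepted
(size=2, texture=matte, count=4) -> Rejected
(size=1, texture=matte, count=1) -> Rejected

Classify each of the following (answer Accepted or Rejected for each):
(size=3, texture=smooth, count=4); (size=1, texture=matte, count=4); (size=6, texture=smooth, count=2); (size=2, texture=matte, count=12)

Every 'Accepted' example satisfies: texture is smooth. None of the 'Rejected' examples do.
(size=3, texture=smooth, count=4) → texture is smooth → Accepted.
(size=1, texture=matte, count=4) → texture is matte → Rejected.
(size=6, texture=smooth, count=2) → texture is smooth → Accepted.
(size=2, texture=matte, count=12) → texture is matte → Rejected.

Accepted, Rejected, Accepted, Rejected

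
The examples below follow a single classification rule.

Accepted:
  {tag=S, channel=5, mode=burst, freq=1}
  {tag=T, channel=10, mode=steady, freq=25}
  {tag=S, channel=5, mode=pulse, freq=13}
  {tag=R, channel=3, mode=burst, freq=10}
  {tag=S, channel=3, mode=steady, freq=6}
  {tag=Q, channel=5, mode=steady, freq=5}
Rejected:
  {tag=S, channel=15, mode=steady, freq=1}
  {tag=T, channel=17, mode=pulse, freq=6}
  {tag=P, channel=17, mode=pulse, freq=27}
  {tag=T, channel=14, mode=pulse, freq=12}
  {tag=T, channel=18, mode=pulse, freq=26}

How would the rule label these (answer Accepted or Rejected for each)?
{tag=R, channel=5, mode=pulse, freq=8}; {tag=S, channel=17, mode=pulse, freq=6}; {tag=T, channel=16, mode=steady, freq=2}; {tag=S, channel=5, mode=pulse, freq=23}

Accepted, Rejected, Rejected, Accepted

All 'Accepted' examples share one property — channel ≤ 10 — and every 'Rejected' example lacks it.
{tag=R, channel=5, mode=pulse, freq=8} — channel = 5, hence Accepted. {tag=S, channel=17, mode=pulse, freq=6} — channel = 17, hence Rejected. {tag=T, channel=16, mode=steady, freq=2} — channel = 16, hence Rejected. {tag=S, channel=5, mode=pulse, freq=23} — channel = 5, hence Accepted.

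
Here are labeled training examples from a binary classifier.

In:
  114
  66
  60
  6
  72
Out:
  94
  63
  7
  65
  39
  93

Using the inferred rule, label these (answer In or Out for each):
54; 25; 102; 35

In, Out, In, Out

The rule appears to be: multiple of 6.
54 → 54 = 6·9 → In.
25 → 25 = 6·4 + 1 → Out.
102 → 102 = 6·17 → In.
35 → 35 = 6·5 + 5 → Out.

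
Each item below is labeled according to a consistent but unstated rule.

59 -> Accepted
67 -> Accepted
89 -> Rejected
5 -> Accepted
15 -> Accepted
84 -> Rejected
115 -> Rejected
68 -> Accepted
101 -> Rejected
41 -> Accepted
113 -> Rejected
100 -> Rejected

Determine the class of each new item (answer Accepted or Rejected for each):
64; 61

Every 'Accepted' example satisfies: at most 68. None of the 'Rejected' examples do.
Accepted: 64, since 64 ≤ 68.
Accepted: 61, since 61 ≤ 68.

Accepted, Accepted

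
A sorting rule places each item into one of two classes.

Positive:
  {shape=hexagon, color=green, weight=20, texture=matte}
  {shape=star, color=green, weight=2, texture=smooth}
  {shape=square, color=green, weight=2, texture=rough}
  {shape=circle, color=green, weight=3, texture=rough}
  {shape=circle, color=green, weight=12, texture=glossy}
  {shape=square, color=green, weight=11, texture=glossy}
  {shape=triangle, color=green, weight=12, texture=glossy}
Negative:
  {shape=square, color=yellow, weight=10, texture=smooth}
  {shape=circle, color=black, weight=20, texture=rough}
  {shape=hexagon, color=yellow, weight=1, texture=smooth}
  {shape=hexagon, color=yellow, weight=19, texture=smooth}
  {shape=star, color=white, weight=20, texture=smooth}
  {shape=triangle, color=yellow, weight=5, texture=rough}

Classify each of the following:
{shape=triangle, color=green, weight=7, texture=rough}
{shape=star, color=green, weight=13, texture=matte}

Positive, Positive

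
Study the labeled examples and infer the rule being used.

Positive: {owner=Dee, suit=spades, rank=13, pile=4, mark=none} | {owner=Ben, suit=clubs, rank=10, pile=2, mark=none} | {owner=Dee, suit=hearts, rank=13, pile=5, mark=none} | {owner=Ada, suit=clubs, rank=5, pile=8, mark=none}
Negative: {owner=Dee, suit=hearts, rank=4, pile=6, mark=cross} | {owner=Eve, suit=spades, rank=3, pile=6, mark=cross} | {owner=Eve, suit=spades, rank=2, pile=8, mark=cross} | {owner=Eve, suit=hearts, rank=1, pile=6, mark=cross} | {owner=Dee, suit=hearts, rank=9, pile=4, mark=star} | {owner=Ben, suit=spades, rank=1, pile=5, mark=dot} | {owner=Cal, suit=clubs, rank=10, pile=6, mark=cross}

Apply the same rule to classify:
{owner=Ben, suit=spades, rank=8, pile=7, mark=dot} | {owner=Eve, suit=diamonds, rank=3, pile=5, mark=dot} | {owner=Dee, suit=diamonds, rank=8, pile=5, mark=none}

Rule: mark is none. This holds for each 'Positive' example and fails for each 'Negative' one.

Negative, Negative, Positive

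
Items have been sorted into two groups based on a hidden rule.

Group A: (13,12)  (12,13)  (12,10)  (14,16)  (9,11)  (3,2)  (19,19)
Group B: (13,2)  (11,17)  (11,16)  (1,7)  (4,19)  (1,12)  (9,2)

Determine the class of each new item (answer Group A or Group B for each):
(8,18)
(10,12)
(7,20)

'Group A' ⟺ |first − second| ≤ 2.
(8,18) — |8−18| = 10, hence Group B.
(10,12) — |10−12| = 2, hence Group A.
(7,20) — |7−20| = 13, hence Group B.

Group B, Group A, Group B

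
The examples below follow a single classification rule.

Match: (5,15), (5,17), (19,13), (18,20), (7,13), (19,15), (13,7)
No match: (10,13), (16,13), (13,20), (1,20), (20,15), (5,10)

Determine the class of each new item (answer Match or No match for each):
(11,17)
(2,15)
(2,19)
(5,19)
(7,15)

Match, No match, No match, Match, Match

Checking candidate rules against both groups, what survives is: sum is even.
Match: (11,17), since 11+17 = 28.
No match: (2,15), since 2+15 = 17.
No match: (2,19), since 2+19 = 21.
Match: (5,19), since 5+19 = 24.
Match: (7,15), since 7+15 = 22.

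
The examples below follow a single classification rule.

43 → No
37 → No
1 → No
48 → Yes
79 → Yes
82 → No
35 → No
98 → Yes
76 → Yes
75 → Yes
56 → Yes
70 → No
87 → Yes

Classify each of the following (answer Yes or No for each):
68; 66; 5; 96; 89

The simplest hypothesis consistent with all the labels is: digit sum ≥ 11.
68: digit sum 6+8 = 14 — has this property, so Yes. 66: digit sum 6+6 = 12 — has this property, so Yes. 5: digit sum 5 — doesn't qualify, so No. 96: digit sum 9+6 = 15 — has this property, so Yes. 89: digit sum 8+9 = 17 — has this property, so Yes.

Yes, Yes, No, Yes, Yes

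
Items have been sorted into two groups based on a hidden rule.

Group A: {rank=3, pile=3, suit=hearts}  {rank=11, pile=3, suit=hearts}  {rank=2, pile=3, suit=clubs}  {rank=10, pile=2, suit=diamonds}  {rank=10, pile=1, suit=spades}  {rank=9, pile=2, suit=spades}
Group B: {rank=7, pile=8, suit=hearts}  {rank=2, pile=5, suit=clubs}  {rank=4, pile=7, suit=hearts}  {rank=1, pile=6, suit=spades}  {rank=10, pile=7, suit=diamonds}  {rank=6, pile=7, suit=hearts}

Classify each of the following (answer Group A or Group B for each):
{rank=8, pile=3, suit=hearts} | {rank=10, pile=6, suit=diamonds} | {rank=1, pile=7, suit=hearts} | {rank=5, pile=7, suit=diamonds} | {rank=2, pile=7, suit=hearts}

Group A, Group B, Group B, Group B, Group B

Rule: pile ≤ 3. This holds for each 'Group A' example and fails for each 'Group B' one.
{rank=8, pile=3, suit=hearts}: Group A (pile = 3). {rank=10, pile=6, suit=diamonds}: Group B (pile = 6). {rank=1, pile=7, suit=hearts}: Group B (pile = 7). {rank=5, pile=7, suit=diamonds}: Group B (pile = 7). {rank=2, pile=7, suit=hearts}: Group B (pile = 7).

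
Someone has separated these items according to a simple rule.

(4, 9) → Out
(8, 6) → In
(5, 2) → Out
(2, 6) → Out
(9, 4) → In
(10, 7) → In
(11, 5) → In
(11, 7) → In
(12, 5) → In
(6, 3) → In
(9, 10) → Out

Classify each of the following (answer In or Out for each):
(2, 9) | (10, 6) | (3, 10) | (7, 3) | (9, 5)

Out, In, Out, In, In

The pattern is that an item is 'In' exactly when: first > second AND sum ≥ 8.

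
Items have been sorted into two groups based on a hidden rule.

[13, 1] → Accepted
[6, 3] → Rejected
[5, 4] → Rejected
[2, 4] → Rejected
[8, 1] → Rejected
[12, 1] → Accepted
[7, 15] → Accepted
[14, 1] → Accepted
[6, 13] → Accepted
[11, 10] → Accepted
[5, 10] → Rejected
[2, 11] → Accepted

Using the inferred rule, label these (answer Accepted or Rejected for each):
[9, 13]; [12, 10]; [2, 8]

Accepted, Accepted, Rejected

'Accepted' ⟺ max ≥ 11.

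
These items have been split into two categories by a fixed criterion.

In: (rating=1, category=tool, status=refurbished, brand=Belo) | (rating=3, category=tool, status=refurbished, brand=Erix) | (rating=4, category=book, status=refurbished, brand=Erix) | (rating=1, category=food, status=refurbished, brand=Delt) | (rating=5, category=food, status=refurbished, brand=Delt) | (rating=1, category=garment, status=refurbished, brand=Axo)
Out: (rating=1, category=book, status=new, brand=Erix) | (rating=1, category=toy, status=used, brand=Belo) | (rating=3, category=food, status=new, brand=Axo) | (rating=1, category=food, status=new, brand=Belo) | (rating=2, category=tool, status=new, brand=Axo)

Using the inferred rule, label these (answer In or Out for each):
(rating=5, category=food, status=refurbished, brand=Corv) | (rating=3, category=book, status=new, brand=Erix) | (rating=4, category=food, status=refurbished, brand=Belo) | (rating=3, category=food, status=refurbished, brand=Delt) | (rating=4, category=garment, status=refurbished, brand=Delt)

In, Out, In, In, In

Looking at the examples, the only property every 'In' case has and every 'Out' case lacks is: status is refurbished.
(rating=5, category=food, status=refurbished, brand=Corv): status is refurbished, meets the rule → In.
(rating=3, category=book, status=new, brand=Erix): status is new, does not satisfy this → Out.
(rating=4, category=food, status=refurbished, brand=Belo): status is refurbished, meets the rule → In.
(rating=3, category=food, status=refurbished, brand=Delt): status is refurbished, meets the rule → In.
(rating=4, category=garment, status=refurbished, brand=Delt): status is refurbished, meets the rule → In.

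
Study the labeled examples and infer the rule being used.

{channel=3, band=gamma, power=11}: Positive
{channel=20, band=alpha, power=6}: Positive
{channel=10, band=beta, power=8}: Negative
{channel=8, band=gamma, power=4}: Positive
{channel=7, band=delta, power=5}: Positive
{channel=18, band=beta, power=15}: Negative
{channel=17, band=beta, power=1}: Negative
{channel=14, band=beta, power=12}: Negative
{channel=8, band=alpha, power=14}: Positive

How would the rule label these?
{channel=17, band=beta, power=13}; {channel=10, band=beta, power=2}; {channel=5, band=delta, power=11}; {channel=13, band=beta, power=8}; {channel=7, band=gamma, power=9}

The distinguishing property — band is not beta — holds for all the 'Positive' cases and none of the 'Negative' cases.
{channel=17, band=beta, power=13} → band is beta → Negative.
{channel=10, band=beta, power=2} → band is beta → Negative.
{channel=5, band=delta, power=11} → band is delta → Positive.
{channel=13, band=beta, power=8} → band is beta → Negative.
{channel=7, band=gamma, power=9} → band is gamma → Positive.

Negative, Negative, Positive, Negative, Positive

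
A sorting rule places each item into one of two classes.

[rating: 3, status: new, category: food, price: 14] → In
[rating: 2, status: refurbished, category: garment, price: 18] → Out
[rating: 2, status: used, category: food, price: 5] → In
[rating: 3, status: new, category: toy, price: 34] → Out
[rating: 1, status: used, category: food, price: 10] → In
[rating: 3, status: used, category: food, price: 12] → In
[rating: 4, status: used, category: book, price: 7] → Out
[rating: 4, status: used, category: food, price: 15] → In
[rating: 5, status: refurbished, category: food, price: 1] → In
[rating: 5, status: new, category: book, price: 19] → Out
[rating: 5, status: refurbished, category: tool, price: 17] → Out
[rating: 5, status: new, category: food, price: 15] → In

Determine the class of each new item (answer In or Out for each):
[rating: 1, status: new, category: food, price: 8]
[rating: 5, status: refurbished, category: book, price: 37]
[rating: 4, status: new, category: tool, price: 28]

All 'In' examples share one property — category is food — and every 'Out' example lacks it.
[rating: 1, status: new, category: food, price: 8]: category is food, fits → In. [rating: 5, status: refurbished, category: book, price: 37]: category is book, doesn't match → Out. [rating: 4, status: new, category: tool, price: 28]: category is tool, doesn't match → Out.

In, Out, Out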